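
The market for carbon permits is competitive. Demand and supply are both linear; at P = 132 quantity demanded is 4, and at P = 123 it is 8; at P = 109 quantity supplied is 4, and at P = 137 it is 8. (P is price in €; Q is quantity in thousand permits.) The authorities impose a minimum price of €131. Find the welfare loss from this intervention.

Demand slope = (123 − 132)/(8 − 4) = −2.25, so P = 141 − 2.25Q.
Supply slope = (137 − 109)/(8 − 4) = 7, so P = 81 + 7Q.
Competitive equilibrium: 141 − 2.25Q = 81 + 7Q → Q* = 6.4865, P* = 126.4054.
At the floor P = 131, quantity demanded = (141 − 131)/2.25 = 4.4444.
Sellers' marginal cost at Q' = 4.4444: 81 + 7·4.4444 = 112.1108.
ΔQ = 6.4865 − 4.4444 = 2.0421; wedge = 131 − 112.1108 = 18.8892.
The triangle = ½ × 2.0421 × 18.8892 = €19.29 thousand.

€19.29 thousand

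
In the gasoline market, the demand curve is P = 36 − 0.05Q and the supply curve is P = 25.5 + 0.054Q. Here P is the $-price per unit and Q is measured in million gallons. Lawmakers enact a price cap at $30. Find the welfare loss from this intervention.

Competitive equilibrium: 36 − 0.05Q = 25.5 + 0.054Q → Q* = 100.9615, P* = 30.9519.
At the ceiling P = 30, quantity supplied = (30 − 25.5)/0.054 = 83.3333.
Willingness to pay at Q' = 83.3333: 36 − 0.05·83.3333 = 31.8333.
ΔQ = 100.9615 − 83.3333 = 17.6282; wedge = 31.8333 − 30 = 1.8333.
Welfare loss = ½ × 17.6282 × 1.8333 = $16.16 million.

$16.16 million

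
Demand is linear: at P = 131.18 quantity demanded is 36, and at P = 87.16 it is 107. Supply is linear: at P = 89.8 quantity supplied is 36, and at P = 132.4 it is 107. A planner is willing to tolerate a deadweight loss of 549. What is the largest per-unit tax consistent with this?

Demand slope = (87.16 − 131.18)/(107 − 36) = −0.62, so P = 153.5 − 0.62Q.
Supply slope = (132.4 − 89.8)/(107 − 36) = 0.6, so P = 68.2 + 0.6Q.
Competitive equilibrium: 153.5 − 0.62Q = 68.2 + 0.6Q → Q* = 69.918, P* = 110.1508.
A tax t gives ΔQ = t/1.22 and wedge t, so DWL = t²/2.44.
t²/2.44 = 549 → t² = 1339.56 → t = 36.6.

36.6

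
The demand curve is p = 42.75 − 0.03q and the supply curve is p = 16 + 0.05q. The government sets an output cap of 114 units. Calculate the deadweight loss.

1942.61

Competitive equilibrium: 42.75 − 0.03q = 16 + 0.05q → q* = 334.375, p* = 32.7188.
At q = 114: demand price = 42.75 − 0.03·114 = 39.33; supply price = 16 + 0.05·114 = 21.7.
Δq = 334.375 − 114 = 220.375; wedge = 39.33 − 21.7 = 17.63.
DWL = ½ × 220.375 × 17.63 = 1942.61.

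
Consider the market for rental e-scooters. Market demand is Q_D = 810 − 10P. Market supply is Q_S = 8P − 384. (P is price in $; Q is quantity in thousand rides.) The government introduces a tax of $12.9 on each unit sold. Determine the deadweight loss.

In inverse form: demand P = 81 − 0.1Q, supply P = 48 + 0.125Q.
Competitive equilibrium: 81 − 0.1Q = 48 + 0.125Q → Q* = 146.6667, P* = 66.3333.
With the tax, the buyer price exceeds the seller price by 12.9: (81 − 0.1Q) − (48 + 0.125Q) = 12.9 → Q' = 89.3333.
ΔQ = 146.6667 − 89.3333 = 57.3334; the wedge equals the tax, 12.9.
Deadweight loss = ½ × 57.3334 × 12.9 = $369.80 thousand.

$369.80 thousand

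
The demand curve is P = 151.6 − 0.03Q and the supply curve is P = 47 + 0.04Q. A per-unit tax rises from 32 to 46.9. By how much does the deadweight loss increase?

8397.21

Competitive equilibrium: 151.6 − 0.03Q = 47 + 0.04Q → Q* = 1494.2857, P* = 106.7714.
For a per-unit tax t: ΔQ = t/0.07, so DWL = ½·t·(t/0.07) = t²/0.14.
At t = 32: DWL = 7314.286. At t = 46.9: DWL = 15711.5.
Increase = 15711.5 − 7314.286 = 8397.21.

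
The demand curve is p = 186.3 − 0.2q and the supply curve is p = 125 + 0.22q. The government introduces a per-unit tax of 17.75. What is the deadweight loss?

375.07

Competitive equilibrium: 186.3 − 0.2q = 125 + 0.22q → q* = 145.9524, p* = 157.1095.
With the tax, the buyer price exceeds the seller price by 17.75: (186.3 − 0.2q) − (125 + 0.22q) = 17.75 → q' = 103.6905.
Δq = 145.9524 − 103.6905 = 42.2619; the wedge equals the tax, 17.75.
Deadweight loss = ½ × 42.2619 × 17.75 = 375.07.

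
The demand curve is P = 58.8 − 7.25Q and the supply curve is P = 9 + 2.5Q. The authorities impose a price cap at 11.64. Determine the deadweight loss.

Competitive equilibrium: 58.8 − 7.25Q = 9 + 2.5Q → Q* = 5.1077, P* = 21.7692.
At the ceiling P = 11.64, quantity supplied = (11.64 − 9)/2.5 = 1.056.
Willingness to pay at Q' = 1.056: 58.8 − 7.25·1.056 = 51.144.
ΔQ = 5.1077 − 1.056 = 4.0517; wedge = 51.144 − 11.64 = 39.504.
The triangle = ½ × 4.0517 × 39.504 = 80.03.

80.03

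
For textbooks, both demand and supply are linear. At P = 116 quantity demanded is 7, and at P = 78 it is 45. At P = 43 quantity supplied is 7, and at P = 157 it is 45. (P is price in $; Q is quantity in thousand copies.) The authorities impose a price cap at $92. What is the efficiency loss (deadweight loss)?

$7.35 thousand

Demand slope = (78 − 116)/(45 − 7) = −1, so P = 123 − Q.
Supply slope = (157 − 43)/(45 − 7) = 3, so P = 22 + 3Q.
Competitive equilibrium: 123 − Q = 22 + 3Q → Q* = 25.25, P* = 97.75.
At the ceiling P = 92, quantity supplied = (92 − 22)/3 = 23.3333.
Willingness to pay at Q' = 23.3333: 123 − 1·23.3333 = 99.6667.
ΔQ = 25.25 − 23.3333 = 1.9167; wedge = 99.6667 − 92 = 7.6667.
The triangle = ½ × 1.9167 × 7.6667 = $7.35 thousand.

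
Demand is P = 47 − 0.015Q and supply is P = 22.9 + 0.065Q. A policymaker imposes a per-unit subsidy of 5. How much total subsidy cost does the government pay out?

1818.75

Competitive equilibrium: 47 − 0.015Q = 22.9 + 0.065Q → Q* = 301.25, P* = 42.4813.
The subsidy lowers effective supply by 5: P = 17.9 + 0.065Q.
New quantity: 47 − 0.015Q = 17.9 + 0.065Q → Q' = 363.75.
Total subsidy cost = 5 × 363.75 = 1818.75.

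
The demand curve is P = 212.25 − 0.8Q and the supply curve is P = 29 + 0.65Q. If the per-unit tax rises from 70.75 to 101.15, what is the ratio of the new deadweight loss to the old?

2.044

Competitive equilibrium: 212.25 − 0.8Q = 29 + 0.65Q → Q* = 126.3793, P* = 111.1466.
For a per-unit tax t: ΔQ = t/1.45, so DWL = ½·t·(t/1.45) = t²/2.9.
At t = 70.75: DWL = 1726.056. At t = 101.15: DWL = 3528.042.
Ratio = (101.15/70.75)² = 2.044.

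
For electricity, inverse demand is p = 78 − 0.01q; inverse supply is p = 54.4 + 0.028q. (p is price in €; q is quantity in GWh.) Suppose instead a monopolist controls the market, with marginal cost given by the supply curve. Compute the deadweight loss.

€318.07

Competitive equilibrium: 78 − 0.01q = 54.4 + 0.028q → q* = 621.0526, p* = 71.7895.
Marginal revenue: MR = 78 − 0.02q. Set MR = MC: 78 − 0.02q = 54.4 + 0.028q → q_m = 491.6667.
Price p_m = 78 − 0.01·491.6667 = 73.0833; MC(q_m) = 54.4 + 0.028·491.6667 = 68.1667.
Competitive q* = 621.0526, so Δq = 129.3859; wedge = 73.0833 − 68.1667 = 4.9166.
DWL = ½ × 129.3859 × 4.9166 = €318.07.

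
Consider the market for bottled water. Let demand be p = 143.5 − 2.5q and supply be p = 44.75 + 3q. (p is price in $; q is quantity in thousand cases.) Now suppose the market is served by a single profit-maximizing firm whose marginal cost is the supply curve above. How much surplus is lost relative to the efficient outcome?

Competitive equilibrium: 143.5 − 2.5q = 44.75 + 3q → q* = 17.9545, p* = 98.6136.
Marginal revenue: MR = 143.5 − 5q. Set MR = MC: 143.5 − 5q = 44.75 + 3q → q_m = 12.3438.
Price p_m = 143.5 − 2.5·12.3438 = 112.6405; MC(q_m) = 44.75 + 3·12.3438 = 81.7814.
Competitive q* = 17.9545, so Δq = 5.6107; wedge = 112.6405 − 81.7814 = 30.8591.
DWL = ½ × 5.6107 × 30.8591 = $86.57 thousand.

$86.57 thousand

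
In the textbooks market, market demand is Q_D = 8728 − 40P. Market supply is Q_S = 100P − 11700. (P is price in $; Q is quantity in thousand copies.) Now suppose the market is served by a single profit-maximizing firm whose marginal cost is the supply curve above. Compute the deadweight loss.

In inverse form: demand P = 218.2 − 0.025Q, supply P = 117 + 0.01Q.
Competitive equilibrium: 218.2 − 0.025Q = 117 + 0.01Q → Q* = 2891.428571, P* = 145.914286.
Marginal revenue: MR = 218.2 − 0.05Q. Set MR = MC: 218.2 − 0.05Q = 117 + 0.01Q → Q_m = 1686.666667.
Price P_m = 218.2 − 0.025·1686.666667 = 176.033333; MC(Q_m) = 117 + 0.01·1686.666667 = 133.866667.
Competitive Q* = 2891.428571, so ΔQ = 1204.761904; wedge = 176.033333 − 133.866667 = 42.166666.
DWL = ½ × 1204.761904 × 42.166666 = $25400.40 thousand.

$25400.40 thousand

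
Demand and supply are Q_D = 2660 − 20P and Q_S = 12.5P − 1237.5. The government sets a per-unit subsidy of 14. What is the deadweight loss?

753.85

In inverse form: demand P = 133 − 0.05Q, supply P = 99 + 0.08Q.
Competitive equilibrium: 133 − 0.05Q = 99 + 0.08Q → Q* = 261.5385, P* = 119.9231.
The subsidy lowers effective supply by 14: P = 85 + 0.08Q.
New quantity: 133 − 0.05Q = 85 + 0.08Q → Q' = 369.2308.
Overproduction ΔQ = 369.2308 − 261.5385 = 107.6923; wedge = subsidy = 14.
DWL = ½ × 107.6923 × 14 = 753.85.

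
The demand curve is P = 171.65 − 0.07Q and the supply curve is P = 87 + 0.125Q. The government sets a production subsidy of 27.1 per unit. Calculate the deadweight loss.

1883.10

Competitive equilibrium: 171.65 − 0.07Q = 87 + 0.125Q → Q* = 434.1026, P* = 141.2628.
The subsidy lowers effective supply by 27.1: P = 59.9 + 0.125Q.
New quantity: 171.65 − 0.07Q = 59.9 + 0.125Q → Q' = 573.0769.
Overproduction ΔQ = 573.0769 − 434.1026 = 138.9743; wedge = subsidy = 27.1.
DWL = ½ × 138.9743 × 27.1 = 1883.10.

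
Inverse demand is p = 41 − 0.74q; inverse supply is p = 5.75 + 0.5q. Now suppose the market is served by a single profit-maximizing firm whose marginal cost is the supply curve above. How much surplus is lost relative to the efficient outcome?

69.98

Competitive equilibrium: 41 − 0.74q = 5.75 + 0.5q → q* = 28.4274, p* = 19.9637.
Marginal revenue: MR = 41 − 1.48q. Set MR = MC: 41 − 1.48q = 5.75 + 0.5q → q_m = 17.803.
Price p_m = 41 − 0.74·17.803 = 27.8258; MC(q_m) = 5.75 + 0.5·17.803 = 14.6515.
Competitive q* = 28.4274, so Δq = 10.6244; wedge = 27.8258 − 14.6515 = 13.1743.
DWL = ½ × 10.6244 × 13.1743 = 69.98.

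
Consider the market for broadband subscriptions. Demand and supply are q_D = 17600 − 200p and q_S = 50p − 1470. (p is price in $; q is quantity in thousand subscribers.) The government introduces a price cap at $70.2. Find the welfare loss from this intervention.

$1155.20 thousand

In inverse form: demand p = 88 − 0.005q, supply p = 29.4 + 0.02q.
Competitive equilibrium: 88 − 0.005q = 29.4 + 0.02q → q* = 2344, p* = 76.28.
At the ceiling p = 70.2, quantity supplied = (70.2 − 29.4)/0.02 = 2040.
Willingness to pay at q' = 2040: 88 − 0.005·2040 = 77.8.
Δq = 2344 − 2040 = 304; wedge = 77.8 − 70.2 = 7.6.
Welfare loss = ½ × 304 × 7.6 = $1155.20 thousand.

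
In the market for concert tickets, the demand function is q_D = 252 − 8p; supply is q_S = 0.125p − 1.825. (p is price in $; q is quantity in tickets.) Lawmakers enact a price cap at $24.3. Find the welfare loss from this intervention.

In inverse form: demand p = 31.5 − 0.125q, supply p = 14.6 + 8q.
Competitive equilibrium: 31.5 − 0.125q = 14.6 + 8q → q* = 2.08, p* = 31.24.
At the ceiling p = 24.3, quantity supplied = (24.3 − 14.6)/8 = 1.2125.
Willingness to pay at q' = 1.2125: 31.5 − 0.125·1.2125 = 31.3484.
Δq = 2.08 − 1.2125 = 0.8675; wedge = 31.3484 − 24.3 = 7.0484.
Welfare loss = ½ × 0.8675 × 7.0484 = $3.06.

$3.06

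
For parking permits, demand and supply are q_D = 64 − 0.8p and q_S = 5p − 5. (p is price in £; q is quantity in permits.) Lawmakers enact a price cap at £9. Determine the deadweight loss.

£152.07

In inverse form: demand p = 80 − 1.25q, supply p = 1 + 0.2q.
Competitive equilibrium: 80 − 1.25q = 1 + 0.2q → q* = 54.4828, p* = 11.8966.
At the ceiling p = 9, quantity supplied = (9 − 1)/0.2 = 40.
Willingness to pay at q' = 40: 80 − 1.25·40 = 30.
Δq = 54.4828 − 40 = 14.4828; wedge = 30 − 9 = 21.
The triangle = ½ × 14.4828 × 21 = £152.07.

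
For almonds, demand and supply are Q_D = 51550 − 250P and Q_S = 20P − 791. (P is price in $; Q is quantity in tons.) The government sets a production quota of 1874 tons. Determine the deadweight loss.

$39668.76

In inverse form: demand P = 206.2 − 0.004Q, supply P = 39.55 + 0.05Q.
Competitive equilibrium: 206.2 − 0.004Q = 39.55 + 0.05Q → Q* = 3086.1111, P* = 193.8556.
At Q = 1874: demand price = 206.2 − 0.004·1874 = 198.704; supply price = 39.55 + 0.05·1874 = 133.25.
ΔQ = 3086.1111 − 1874 = 1212.1111; wedge = 198.704 − 133.25 = 65.454.
Deadweight loss = ½ × 1212.1111 × 65.454 = $39668.76.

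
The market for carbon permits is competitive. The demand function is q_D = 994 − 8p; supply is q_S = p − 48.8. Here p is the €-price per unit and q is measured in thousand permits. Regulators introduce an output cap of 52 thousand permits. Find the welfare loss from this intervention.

€127.69 thousand

In inverse form: demand p = 124.25 − 0.125q, supply p = 48.8 + q.
Competitive equilibrium: 124.25 − 0.125q = 48.8 + q → q* = 67.0667, p* = 115.8667.
At q = 52: demand price = 124.25 − 0.125·52 = 117.75; supply price = 48.8 + 1·52 = 100.8.
Δq = 67.0667 − 52 = 15.0667; wedge = 117.75 − 100.8 = 16.95.
Deadweight loss = ½ × 15.0667 × 16.95 = €127.69 thousand.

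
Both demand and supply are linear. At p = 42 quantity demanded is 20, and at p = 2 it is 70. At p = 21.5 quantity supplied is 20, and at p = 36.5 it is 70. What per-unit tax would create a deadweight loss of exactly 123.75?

16.5

Demand slope = (2 − 42)/(70 − 20) = −0.8, so p = 58 − 0.8q.
Supply slope = (36.5 − 21.5)/(70 − 20) = 0.3, so p = 15.5 + 0.3q.
Competitive equilibrium: 58 − 0.8q = 15.5 + 0.3q → q* = 38.6364, p* = 27.0909.
A tax t gives Δq = t/1.1 and wedge t, so DWL = t²/2.2.
t²/2.2 = 123.75 → t² = 272.25 → t = 16.5.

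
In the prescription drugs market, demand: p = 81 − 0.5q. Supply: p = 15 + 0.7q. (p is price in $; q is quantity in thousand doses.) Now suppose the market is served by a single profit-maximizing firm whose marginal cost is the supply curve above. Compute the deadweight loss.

Competitive equilibrium: 81 − 0.5q = 15 + 0.7q → q* = 55, p* = 53.5.
Marginal revenue: MR = 81 − q. Set MR = MC: 81 − q = 15 + 0.7q → q_m = 38.8235.
Price p_m = 81 − 0.5·38.8235 = 61.5883; MC(q_m) = 15 + 0.7·38.8235 = 42.1765.
Competitive q* = 55, so Δq = 16.1765; wedge = 61.5883 − 42.1765 = 19.4118.
Welfare loss = ½ × 16.1765 × 19.4118 = $157.01 thousand.

$157.01 thousand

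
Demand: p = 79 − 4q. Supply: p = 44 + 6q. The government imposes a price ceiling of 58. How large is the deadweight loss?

6.81

Competitive equilibrium: 79 − 4q = 44 + 6q → q* = 3.5, p* = 65.
At the ceiling p = 58, quantity supplied = (58 − 44)/6 = 2.3333.
Willingness to pay at q' = 2.3333: 79 − 4·2.3333 = 69.6668.
Δq = 3.5 − 2.3333 = 1.1667; wedge = 69.6668 − 58 = 11.6668.
Deadweight loss = ½ × 1.1667 × 11.6668 = 6.81.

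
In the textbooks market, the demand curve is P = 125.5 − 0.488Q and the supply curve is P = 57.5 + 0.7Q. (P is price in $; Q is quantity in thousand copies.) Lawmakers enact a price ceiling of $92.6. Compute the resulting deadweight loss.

Competitive equilibrium: 125.5 − 0.488Q = 57.5 + 0.7Q → Q* = 57.2391, P* = 97.5673.
At the ceiling P = 92.6, quantity supplied = (92.6 − 57.5)/0.7 = 50.1429.
Willingness to pay at Q' = 50.1429: 125.5 − 0.488·50.1429 = 101.0303.
ΔQ = 57.2391 − 50.1429 = 7.0962; wedge = 101.0303 − 92.6 = 8.4303.
DWL = ½ × 7.0962 × 8.4303 = $29.91 thousand.

$29.91 thousand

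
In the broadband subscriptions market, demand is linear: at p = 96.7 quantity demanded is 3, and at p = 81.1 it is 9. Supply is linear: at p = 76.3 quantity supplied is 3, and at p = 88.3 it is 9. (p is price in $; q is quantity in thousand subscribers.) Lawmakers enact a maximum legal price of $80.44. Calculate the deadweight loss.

Demand slope = (81.1 − 96.7)/(9 − 3) = −2.6, so p = 104.5 − 2.6q.
Supply slope = (88.3 − 76.3)/(9 − 3) = 2, so p = 70.3 + 2q.
Competitive equilibrium: 104.5 − 2.6q = 70.3 + 2q → q* = 7.4348, p* = 85.1696.
At the ceiling p = 80.44, quantity supplied = (80.44 − 70.3)/2 = 5.07.
Willingness to pay at q' = 5.07: 104.5 − 2.6·5.07 = 91.318.
Δq = 7.4348 − 5.07 = 2.3648; wedge = 91.318 − 80.44 = 10.878.
Deadweight loss = ½ × 2.3648 × 10.878 = $12.86 thousand.

$12.86 thousand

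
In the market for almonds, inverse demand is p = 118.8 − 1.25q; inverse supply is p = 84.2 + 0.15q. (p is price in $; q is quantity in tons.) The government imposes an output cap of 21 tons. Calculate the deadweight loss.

$9.66

Competitive equilibrium: 118.8 − 1.25q = 84.2 + 0.15q → q* = 24.7143, p* = 87.9071.
At q = 21: demand price = 118.8 − 1.25·21 = 92.55; supply price = 84.2 + 0.15·21 = 87.35.
Δq = 24.7143 − 21 = 3.7143; wedge = 92.55 − 87.35 = 5.2.
DWL = ½ × 3.7143 × 5.2 = $9.66.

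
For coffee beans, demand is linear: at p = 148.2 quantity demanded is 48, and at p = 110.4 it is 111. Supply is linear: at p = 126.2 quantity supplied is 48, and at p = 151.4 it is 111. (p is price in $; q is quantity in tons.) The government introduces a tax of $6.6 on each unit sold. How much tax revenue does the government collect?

$418.44

Demand slope = (110.4 − 148.2)/(111 − 48) = −0.6, so p = 177 − 0.6q.
Supply slope = (151.4 − 126.2)/(111 − 48) = 0.4, so p = 107 + 0.4q.
Competitive equilibrium: 177 − 0.6q = 107 + 0.4q → q* = 70, p* = 135.
With the tax, the buyer price exceeds the seller price by 6.6: (177 − 0.6q) − (107 + 0.4q) = 6.6 → q' = 63.4.
Tax revenue = 6.6 × 63.4 = $418.44.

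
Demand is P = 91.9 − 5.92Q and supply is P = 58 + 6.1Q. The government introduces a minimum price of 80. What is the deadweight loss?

Competitive equilibrium: 91.9 − 5.92Q = 58 + 6.1Q → Q* = 2.8203, P* = 75.20383.
At the floor P = 80, quantity demanded = (91.9 − 80)/5.92 = 2.01014.
Sellers' marginal cost at Q' = 2.01014: 58 + 6.1·2.01014 = 70.26185.
ΔQ = 2.8203 − 2.01014 = 0.81016; wedge = 80 − 70.26185 = 9.73815.
Deadweight loss = ½ × 0.81016 × 9.73815 = 3.94.

3.94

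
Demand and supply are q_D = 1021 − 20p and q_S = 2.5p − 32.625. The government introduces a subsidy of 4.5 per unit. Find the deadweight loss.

22.50

In inverse form: demand p = 51.05 − 0.05q, supply p = 13.05 + 0.4q.
Competitive equilibrium: 51.05 − 0.05q = 13.05 + 0.4q → q* = 84.4444, p* = 46.8278.
The subsidy lowers effective supply by 4.5: p = 8.55 + 0.4q.
New quantity: 51.05 − 0.05q = 8.55 + 0.4q → q' = 94.4444.
Overproduction Δq = 94.4444 − 84.4444 = 10; wedge = subsidy = 4.5.
The triangle = ½ × 10 × 4.5 = 22.50.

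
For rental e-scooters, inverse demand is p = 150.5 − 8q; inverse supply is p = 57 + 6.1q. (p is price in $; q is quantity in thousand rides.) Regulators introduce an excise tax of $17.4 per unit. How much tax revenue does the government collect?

$93.91 thousand

Competitive equilibrium: 150.5 − 8q = 57 + 6.1q → q* = 6.6312, p* = 97.4504.
With the tax, the buyer price exceeds the seller price by 17.4: (150.5 − 8q) − (57 + 6.1q) = 17.4 → q' = 5.3972.
Tax revenue = 17.4 × 5.3972 = $93.91 thousand.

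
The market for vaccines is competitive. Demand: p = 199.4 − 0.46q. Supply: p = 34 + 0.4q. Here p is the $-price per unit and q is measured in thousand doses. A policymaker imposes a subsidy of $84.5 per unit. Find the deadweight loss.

Competitive equilibrium: 199.4 − 0.46q = 34 + 0.4q → q* = 192.3256, p* = 110.9302.
The subsidy lowers effective supply by 84.5: p = 0.4q − 50.5.
New quantity: 199.4 − 0.46q = 0.4q − 50.5 → q' = 290.5814.
Overproduction Δq = 290.5814 − 192.3256 = 98.2558; wedge = subsidy = 84.5.
DWL = ½ × 98.2558 × 84.5 = $4151.31 thousand.

$4151.31 thousand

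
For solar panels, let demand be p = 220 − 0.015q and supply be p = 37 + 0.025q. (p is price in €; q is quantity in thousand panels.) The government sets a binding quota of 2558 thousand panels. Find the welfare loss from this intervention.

Competitive equilibrium: 220 − 0.015q = 37 + 0.025q → q* = 4575, p* = 151.375.
At q = 2558: demand price = 220 − 0.015·2558 = 181.63; supply price = 37 + 0.025·2558 = 100.95.
Δq = 4575 − 2558 = 2017; wedge = 181.63 − 100.95 = 80.68.
Welfare loss = ½ × 2017 × 80.68 = €81365.78 thousand.

€81365.78 thousand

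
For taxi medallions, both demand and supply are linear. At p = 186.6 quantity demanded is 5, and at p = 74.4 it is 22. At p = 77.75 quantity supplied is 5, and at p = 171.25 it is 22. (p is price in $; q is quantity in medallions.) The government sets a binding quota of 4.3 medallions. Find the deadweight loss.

$568.76

Demand slope = (74.4 − 186.6)/(22 − 5) = −6.6, so p = 219.6 − 6.6q.
Supply slope = (171.25 − 77.75)/(22 − 5) = 5.5, so p = 50.25 + 5.5q.
Competitive equilibrium: 219.6 − 6.6q = 50.25 + 5.5q → q* = 13.9959, p* = 127.2273.
At q = 4.3: demand price = 219.6 − 6.6·4.3 = 191.22; supply price = 50.25 + 5.5·4.3 = 73.9.
Δq = 13.9959 − 4.3 = 9.6959; wedge = 191.22 − 73.9 = 117.32.
The triangle = ½ × 9.6959 × 117.32 = $568.76.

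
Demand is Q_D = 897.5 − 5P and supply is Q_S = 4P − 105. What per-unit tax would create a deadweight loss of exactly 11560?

102

In inverse form: demand P = 179.5 − 0.2Q, supply P = 26.25 + 0.25Q.
Competitive equilibrium: 179.5 − 0.2Q = 26.25 + 0.25Q → Q* = 340.5556, P* = 111.3889.
A tax t gives ΔQ = t/0.45 and wedge t, so DWL = t²/0.9.
t²/0.9 = 11560 → t² = 10404 → t = 102.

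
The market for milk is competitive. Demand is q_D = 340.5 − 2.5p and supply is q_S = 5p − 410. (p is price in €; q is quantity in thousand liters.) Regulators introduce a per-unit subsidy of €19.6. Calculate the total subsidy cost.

€2410.80 thousand

In inverse form: demand p = 136.2 − 0.4q, supply p = 82 + 0.2q.
Competitive equilibrium: 136.2 − 0.4q = 82 + 0.2q → q* = 90.3333, p* = 100.0667.
The subsidy lowers effective supply by 19.6: p = 62.4 + 0.2q.
New quantity: 136.2 − 0.4q = 62.4 + 0.2q → q' = 123.
Total subsidy cost = 19.6 × 123 = €2410.80 thousand.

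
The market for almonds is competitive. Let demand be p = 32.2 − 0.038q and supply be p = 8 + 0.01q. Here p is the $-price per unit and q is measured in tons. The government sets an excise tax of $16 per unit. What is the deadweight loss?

Competitive equilibrium: 32.2 − 0.038q = 8 + 0.01q → q* = 504.1667, p* = 13.0417.
With the tax, the buyer price exceeds the seller price by 16: (32.2 − 0.038q) − (8 + 0.01q) = 16 → q' = 170.8333.
Δq = 504.1667 − 170.8333 = 333.3334; the wedge equals the tax, 16.
Deadweight loss = ½ × 333.3334 × 16 = $2666.67.

$2666.67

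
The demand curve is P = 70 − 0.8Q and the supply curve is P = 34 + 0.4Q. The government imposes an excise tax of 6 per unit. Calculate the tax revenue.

Competitive equilibrium: 70 − 0.8Q = 34 + 0.4Q → Q* = 30, P* = 46.
With the tax, the buyer price exceeds the seller price by 6: (70 − 0.8Q) − (34 + 0.4Q) = 6 → Q' = 25.
Tax revenue = 6 × 25 = 150.

150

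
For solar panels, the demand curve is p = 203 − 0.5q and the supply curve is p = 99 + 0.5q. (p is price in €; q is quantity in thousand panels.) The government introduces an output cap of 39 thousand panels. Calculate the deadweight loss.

€2112.50 thousand

Competitive equilibrium: 203 − 0.5q = 99 + 0.5q → q* = 104, p* = 151.
At q = 39: demand price = 203 − 0.5·39 = 183.5; supply price = 99 + 0.5·39 = 118.5.
Δq = 104 − 39 = 65; wedge = 183.5 − 118.5 = 65.
DWL = ½ × 65 × 65 = €2112.50 thousand.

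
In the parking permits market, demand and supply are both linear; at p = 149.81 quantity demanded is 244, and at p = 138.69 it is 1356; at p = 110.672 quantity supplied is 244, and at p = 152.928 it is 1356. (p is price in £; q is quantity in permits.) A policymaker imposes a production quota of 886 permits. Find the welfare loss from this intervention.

Demand slope = (138.69 − 149.81)/(1356 − 244) = −0.01, so p = 152.25 − 0.01q.
Supply slope = (152.928 − 110.672)/(1356 − 244) = 0.038, so p = 101.4 + 0.038q.
Competitive equilibrium: 152.25 − 0.01q = 101.4 + 0.038q → q* = 1059.375, p* = 141.6563.
At q = 886: demand price = 152.25 − 0.01·886 = 143.39; supply price = 101.4 + 0.038·886 = 135.068.
Δq = 1059.375 − 886 = 173.375; wedge = 143.39 − 135.068 = 8.322.
Deadweight loss = ½ × 173.375 × 8.322 = £721.41.

£721.41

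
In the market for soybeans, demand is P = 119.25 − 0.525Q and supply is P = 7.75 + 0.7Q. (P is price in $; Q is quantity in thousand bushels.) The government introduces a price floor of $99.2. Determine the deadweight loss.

$1709.49 thousand

Competitive equilibrium: 119.25 − 0.525Q = 7.75 + 0.7Q → Q* = 91.0204, P* = 71.4643.
At the floor P = 99.2, quantity demanded = (119.25 − 99.2)/0.525 = 38.1905.
Sellers' marginal cost at Q' = 38.1905: 7.75 + 0.7·38.1905 = 34.4834.
ΔQ = 91.0204 − 38.1905 = 52.8299; wedge = 99.2 − 34.4834 = 64.7166.
Welfare loss = ½ × 52.8299 × 64.7166 = $1709.49 thousand.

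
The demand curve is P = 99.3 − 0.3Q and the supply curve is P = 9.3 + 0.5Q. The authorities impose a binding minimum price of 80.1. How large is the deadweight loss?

Competitive equilibrium: 99.3 − 0.3Q = 9.3 + 0.5Q → Q* = 112.5, P* = 65.55.
At the floor P = 80.1, quantity demanded = (99.3 − 80.1)/0.3 = 64.
Sellers' marginal cost at Q' = 64: 9.3 + 0.5·64 = 41.3.
ΔQ = 112.5 − 64 = 48.5; wedge = 80.1 − 41.3 = 38.8.
DWL = ½ × 48.5 × 38.8 = 940.90.

940.90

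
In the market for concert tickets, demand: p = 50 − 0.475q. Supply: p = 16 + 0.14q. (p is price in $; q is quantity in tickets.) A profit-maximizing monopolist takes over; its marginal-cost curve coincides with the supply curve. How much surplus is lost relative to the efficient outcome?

Competitive equilibrium: 50 − 0.475q = 16 + 0.14q → q* = 55.2846, p* = 23.7398.
Marginal revenue: MR = 50 − 0.95q. Set MR = MC: 50 − 0.95q = 16 + 0.14q → q_m = 31.1927.
Price p_m = 50 − 0.475·31.1927 = 35.1835; MC(q_m) = 16 + 0.14·31.1927 = 20.367.
Competitive q* = 55.2846, so Δq = 24.0919; wedge = 35.1835 − 20.367 = 14.8165.
Deadweight loss = ½ × 24.0919 × 14.8165 = $178.48.

$178.48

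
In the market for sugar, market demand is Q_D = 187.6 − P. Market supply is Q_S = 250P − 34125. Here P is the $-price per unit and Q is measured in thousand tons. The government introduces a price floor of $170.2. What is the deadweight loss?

In inverse form: demand P = 187.6 − Q, supply P = 136.5 + 0.004Q.
Competitive equilibrium: 187.6 − Q = 136.5 + 0.004Q → Q* = 50.8964, P* = 136.7036.
At the floor P = 170.2, quantity demanded = (187.6 − 170.2)/1 = 17.4.
Sellers' marginal cost at Q' = 17.4: 136.5 + 0.004·17.4 = 136.5696.
ΔQ = 50.8964 − 17.4 = 33.4964; wedge = 170.2 − 136.5696 = 33.6304.
The triangle = ½ × 33.4964 × 33.6304 = $563.25 thousand.

$563.25 thousand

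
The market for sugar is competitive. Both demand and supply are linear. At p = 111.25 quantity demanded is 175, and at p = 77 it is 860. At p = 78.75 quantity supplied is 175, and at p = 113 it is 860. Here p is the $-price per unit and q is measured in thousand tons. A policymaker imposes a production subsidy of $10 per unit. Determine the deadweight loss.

$500 thousand

Demand slope = (77 − 111.25)/(860 − 175) = −0.05, so p = 120 − 0.05q.
Supply slope = (113 − 78.75)/(860 − 175) = 0.05, so p = 70 + 0.05q.
Competitive equilibrium: 120 − 0.05q = 70 + 0.05q → q* = 500, p* = 95.
The subsidy lowers effective supply by 10: p = 60 + 0.05q.
New quantity: 120 − 0.05q = 60 + 0.05q → q' = 600.
Overproduction Δq = 600 − 500 = 100; wedge = subsidy = 10.
DWL = ½ × 100 × 10 = $500 thousand.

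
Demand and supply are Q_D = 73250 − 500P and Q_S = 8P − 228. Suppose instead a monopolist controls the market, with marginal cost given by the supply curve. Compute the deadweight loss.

In inverse form: demand P = 146.5 − 0.002Q, supply P = 28.5 + 0.125Q.
Competitive equilibrium: 146.5 − 0.002Q = 28.5 + 0.125Q → Q* = 929.1339, P* = 144.6417.
Marginal revenue: MR = 146.5 − 0.004Q. Set MR = MC: 146.5 − 0.004Q = 28.5 + 0.125Q → Q_m = 914.7287.
Price P_m = 146.5 − 0.002·914.7287 = 144.6705; MC(Q_m) = 28.5 + 0.125·914.7287 = 142.8411.
Competitive Q* = 929.1339, so ΔQ = 14.4052; wedge = 144.6705 − 142.8411 = 1.8294.
Welfare loss = ½ × 14.4052 × 1.8294 = 13.18.

13.18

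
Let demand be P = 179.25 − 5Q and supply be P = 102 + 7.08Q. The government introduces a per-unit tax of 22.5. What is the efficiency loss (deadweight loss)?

20.95

Competitive equilibrium: 179.25 − 5Q = 102 + 7.08Q → Q* = 6.3949, P* = 147.2757.
With the tax, the buyer price exceeds the seller price by 22.5: (179.25 − 5Q) − (102 + 7.08Q) = 22.5 → Q' = 4.5323.
ΔQ = 6.3949 − 4.5323 = 1.8626; the wedge equals the tax, 22.5.
DWL = ½ × 1.8626 × 22.5 = 20.95.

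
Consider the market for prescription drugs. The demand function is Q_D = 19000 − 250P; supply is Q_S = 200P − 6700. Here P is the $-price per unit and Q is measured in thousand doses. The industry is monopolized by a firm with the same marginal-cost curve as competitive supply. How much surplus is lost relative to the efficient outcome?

$9500.33 thousand

In inverse form: demand P = 76 − 0.004Q, supply P = 33.5 + 0.005Q.
Competitive equilibrium: 76 − 0.004Q = 33.5 + 0.005Q → Q* = 4722.22222, P* = 57.11111.
Marginal revenue: MR = 76 − 0.008Q. Set MR = MC: 76 − 0.008Q = 33.5 + 0.005Q → Q_m = 3269.23077.
Price P_m = 76 − 0.004·3269.23077 = 62.92308; MC(Q_m) = 33.5 + 0.005·3269.23077 = 49.84615.
Competitive Q* = 4722.22222, so ΔQ = 1452.99145; wedge = 62.92308 − 49.84615 = 13.07693.
DWL = ½ × 1452.99145 × 13.07693 = $9500.33 thousand.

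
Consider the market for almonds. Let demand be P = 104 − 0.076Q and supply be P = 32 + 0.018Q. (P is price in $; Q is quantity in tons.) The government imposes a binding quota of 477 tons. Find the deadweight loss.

$3924.33

Competitive equilibrium: 104 − 0.076Q = 32 + 0.018Q → Q* = 765.9574, P* = 45.7872.
At Q = 477: demand price = 104 − 0.076·477 = 67.748; supply price = 32 + 0.018·477 = 40.586.
ΔQ = 765.9574 − 477 = 288.9574; wedge = 67.748 − 40.586 = 27.162.
Welfare loss = ½ × 288.9574 × 27.162 = $3924.33.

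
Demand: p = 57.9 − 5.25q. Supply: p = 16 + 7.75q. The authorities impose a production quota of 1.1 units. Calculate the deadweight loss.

29.30

Competitive equilibrium: 57.9 − 5.25q = 16 + 7.75q → q* = 3.2231, p* = 40.9788.
At q = 1.1: demand price = 57.9 − 5.25·1.1 = 52.125; supply price = 16 + 7.75·1.1 = 24.525.
Δq = 3.2231 − 1.1 = 2.1231; wedge = 52.125 − 24.525 = 27.6.
Welfare loss = ½ × 2.1231 × 27.6 = 29.30.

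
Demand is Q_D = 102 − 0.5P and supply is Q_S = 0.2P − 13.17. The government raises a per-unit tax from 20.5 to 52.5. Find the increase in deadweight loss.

166.86

In inverse form: demand P = 204 − 2Q, supply P = 65.85 + 5Q.
Competitive equilibrium: 204 − 2Q = 65.85 + 5Q → Q* = 19.7357, P* = 164.5286.
For a per-unit tax t: ΔQ = t/7, so DWL = ½·t·(t/7) = t²/14.
At t = 20.5: DWL = 30.018. At t = 52.5: DWL = 196.875.
Increase = 196.875 − 30.018 = 166.86.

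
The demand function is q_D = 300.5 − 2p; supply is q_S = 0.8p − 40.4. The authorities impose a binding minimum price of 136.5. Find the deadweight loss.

761.47

In inverse form: demand p = 150.25 − 0.5q, supply p = 50.5 + 1.25q.
Competitive equilibrium: 150.25 − 0.5q = 50.5 + 1.25q → q* = 57, p* = 121.75.
At the floor p = 136.5, quantity demanded = (150.25 − 136.5)/0.5 = 27.5.
Sellers' marginal cost at q' = 27.5: 50.5 + 1.25·27.5 = 84.875.
Δq = 57 − 27.5 = 29.5; wedge = 136.5 − 84.875 = 51.625.
DWL = ½ × 29.5 × 51.625 = 761.47.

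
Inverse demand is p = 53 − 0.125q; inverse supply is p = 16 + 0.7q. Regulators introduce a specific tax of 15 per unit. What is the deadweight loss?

Competitive equilibrium: 53 − 0.125q = 16 + 0.7q → q* = 44.8485, p* = 47.3939.
With the tax, the buyer price exceeds the seller price by 15: (53 − 0.125q) − (16 + 0.7q) = 15 → q' = 26.6667.
Δq = 44.8485 − 26.6667 = 18.1818; the wedge equals the tax, 15.
Welfare loss = ½ × 18.1818 × 15 = 136.36.

136.36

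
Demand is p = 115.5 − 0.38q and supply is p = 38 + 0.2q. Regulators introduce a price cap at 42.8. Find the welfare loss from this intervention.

3484.84

Competitive equilibrium: 115.5 − 0.38q = 38 + 0.2q → q* = 133.6207, p* = 64.7241.
At the ceiling p = 42.8, quantity supplied = (42.8 − 38)/0.2 = 24.
Willingness to pay at q' = 24: 115.5 − 0.38·24 = 106.38.
Δq = 133.6207 − 24 = 109.6207; wedge = 106.38 − 42.8 = 63.58.
The triangle = ½ × 109.6207 × 63.58 = 3484.84.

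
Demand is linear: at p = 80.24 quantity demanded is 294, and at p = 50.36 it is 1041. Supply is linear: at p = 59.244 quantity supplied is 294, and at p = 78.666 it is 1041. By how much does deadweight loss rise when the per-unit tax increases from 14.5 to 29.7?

5089.70

Demand slope = (50.36 − 80.24)/(1041 − 294) = −0.04, so p = 92 − 0.04q.
Supply slope = (78.666 − 59.244)/(1041 − 294) = 0.026, so p = 51.6 + 0.026q.
Competitive equilibrium: 92 − 0.04q = 51.6 + 0.026q → q* = 612.1212, p* = 67.5152.
For a per-unit tax t: Δq = t/0.066, so DWL = ½·t·(t/0.066) = t²/0.132.
At t = 14.5: DWL = 1592.803. At t = 29.7: DWL = 6682.5.
Increase = 6682.5 − 1592.803 = 5089.70.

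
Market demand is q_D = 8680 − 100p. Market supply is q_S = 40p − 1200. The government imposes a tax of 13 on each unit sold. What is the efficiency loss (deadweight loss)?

In inverse form: demand p = 86.8 − 0.01q, supply p = 30 + 0.025q.
Competitive equilibrium: 86.8 − 0.01q = 30 + 0.025q → q* = 1622.8571, p* = 70.5714.
With the tax, the buyer price exceeds the seller price by 13: (86.8 − 0.01q) − (30 + 0.025q) = 13 → q' = 1251.4286.
Δq = 1622.8571 − 1251.4286 = 371.4285; the wedge equals the tax, 13.
Welfare loss = ½ × 371.4285 × 13 = 2414.29.

2414.29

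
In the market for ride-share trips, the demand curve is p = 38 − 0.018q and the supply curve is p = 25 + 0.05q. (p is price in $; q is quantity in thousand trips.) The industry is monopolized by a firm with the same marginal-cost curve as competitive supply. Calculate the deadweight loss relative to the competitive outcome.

Competitive equilibrium: 38 − 0.018q = 25 + 0.05q → q* = 191.1765, p* = 34.5588.
Marginal revenue: MR = 38 − 0.036q. Set MR = MC: 38 − 0.036q = 25 + 0.05q → q_m = 151.1628.
Price p_m = 38 − 0.018·151.1628 = 35.2791; MC(q_m) = 25 + 0.05·151.1628 = 32.5581.
Competitive q* = 191.1765, so Δq = 40.0137; wedge = 35.2791 − 32.5581 = 2.721.
The triangle = ½ × 40.0137 × 2.721 = $54.44 thousand.

$54.44 thousand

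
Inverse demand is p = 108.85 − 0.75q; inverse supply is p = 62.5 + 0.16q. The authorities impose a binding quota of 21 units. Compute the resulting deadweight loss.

Competitive equilibrium: 108.85 − 0.75q = 62.5 + 0.16q → q* = 50.9341, p* = 70.6495.
At q = 21: demand price = 108.85 − 0.75·21 = 93.1; supply price = 62.5 + 0.16·21 = 65.86.
Δq = 50.9341 − 21 = 29.9341; wedge = 93.1 − 65.86 = 27.24.
Welfare loss = ½ × 29.9341 × 27.24 = 407.70.

407.70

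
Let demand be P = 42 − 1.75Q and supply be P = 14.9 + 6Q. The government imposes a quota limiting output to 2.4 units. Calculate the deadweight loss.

4.66

Competitive equilibrium: 42 − 1.75Q = 14.9 + 6Q → Q* = 3.4968, P* = 35.8806.
At Q = 2.4: demand price = 42 − 1.75·2.4 = 37.8; supply price = 14.9 + 6·2.4 = 29.3.
ΔQ = 3.4968 − 2.4 = 1.0968; wedge = 37.8 − 29.3 = 8.5.
DWL = ½ × 1.0968 × 8.5 = 4.66.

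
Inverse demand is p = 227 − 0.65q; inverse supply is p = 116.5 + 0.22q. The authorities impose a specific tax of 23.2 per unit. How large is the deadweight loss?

Competitive equilibrium: 227 − 0.65q = 116.5 + 0.22q → q* = 127.0115, p* = 144.4425.
With the tax, the buyer price exceeds the seller price by 23.2: (227 − 0.65q) − (116.5 + 0.22q) = 23.2 → q' = 100.3448.
Δq = 127.0115 − 100.3448 = 26.6667; the wedge equals the tax, 23.2.
The triangle = ½ × 26.6667 × 23.2 = 309.33.

309.33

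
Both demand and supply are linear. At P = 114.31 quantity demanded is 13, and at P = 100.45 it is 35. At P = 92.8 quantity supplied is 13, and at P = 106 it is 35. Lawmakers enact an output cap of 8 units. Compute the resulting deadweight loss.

311.01

Demand slope = (100.45 − 114.31)/(35 − 13) = −0.63, so P = 122.5 − 0.63Q.
Supply slope = (106 − 92.8)/(35 − 13) = 0.6, so P = 85 + 0.6Q.
Competitive equilibrium: 122.5 − 0.63Q = 85 + 0.6Q → Q* = 30.4878, P* = 103.2927.
At Q = 8: demand price = 122.5 − 0.63·8 = 117.46; supply price = 85 + 0.6·8 = 89.8.
ΔQ = 30.4878 − 8 = 22.4878; wedge = 117.46 − 89.8 = 27.66.
DWL = ½ × 22.4878 × 27.66 = 311.01.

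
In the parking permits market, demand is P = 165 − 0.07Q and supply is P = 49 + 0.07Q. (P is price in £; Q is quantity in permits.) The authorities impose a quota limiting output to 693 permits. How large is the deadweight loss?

£1286.57

Competitive equilibrium: 165 − 0.07Q = 49 + 0.07Q → Q* = 828.5714, P* = 107.
At Q = 693: demand price = 165 − 0.07·693 = 116.49; supply price = 49 + 0.07·693 = 97.51.
ΔQ = 828.5714 − 693 = 135.5714; wedge = 116.49 − 97.51 = 18.98.
DWL = ½ × 135.5714 × 18.98 = £1286.57.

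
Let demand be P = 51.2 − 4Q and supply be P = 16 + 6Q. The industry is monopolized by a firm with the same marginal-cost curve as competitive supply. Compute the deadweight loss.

Competitive equilibrium: 51.2 − 4Q = 16 + 6Q → Q* = 3.52, P* = 37.12.
Marginal revenue: MR = 51.2 − 8Q. Set MR = MC: 51.2 − 8Q = 16 + 6Q → Q_m = 2.5143.
Price P_m = 51.2 − 4·2.5143 = 41.1428; MC(Q_m) = 16 + 6·2.5143 = 31.0858.
Competitive Q* = 3.52, so ΔQ = 1.0057; wedge = 41.1428 − 31.0858 = 10.057.
DWL = ½ × 1.0057 × 10.057 = 5.06.

5.06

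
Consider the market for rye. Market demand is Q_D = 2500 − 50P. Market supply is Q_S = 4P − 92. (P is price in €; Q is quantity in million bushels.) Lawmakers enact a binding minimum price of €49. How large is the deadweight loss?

In inverse form: demand P = 50 − 0.02Q, supply P = 23 + 0.25Q.
Competitive equilibrium: 50 − 0.02Q = 23 + 0.25Q → Q* = 100, P* = 48.
At the floor P = 49, quantity demanded = (50 − 49)/0.02 = 50.
Sellers' marginal cost at Q' = 50: 23 + 0.25·50 = 35.5.
ΔQ = 100 − 50 = 50; wedge = 49 − 35.5 = 13.5.
Welfare loss = ½ × 50 × 13.5 = €337.50 million.

€337.50 million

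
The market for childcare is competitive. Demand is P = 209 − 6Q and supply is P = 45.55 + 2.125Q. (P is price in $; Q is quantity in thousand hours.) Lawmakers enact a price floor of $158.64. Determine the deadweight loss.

Competitive equilibrium: 209 − 6Q = 45.55 + 2.125Q → Q* = 20.1169, P* = 88.2985.
At the floor P = 158.64, quantity demanded = (209 − 158.64)/6 = 8.3933.
Sellers' marginal cost at Q' = 8.3933: 45.55 + 2.125·8.3933 = 63.3858.
ΔQ = 20.1169 − 8.3933 = 11.7236; wedge = 158.64 − 63.3858 = 95.2542.
Deadweight loss = ½ × 11.7236 × 95.2542 = $558.36 thousand.

$558.36 thousand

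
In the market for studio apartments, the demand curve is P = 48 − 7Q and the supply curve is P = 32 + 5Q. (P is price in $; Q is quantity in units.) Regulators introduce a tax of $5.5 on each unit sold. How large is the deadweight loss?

Competitive equilibrium: 48 − 7Q = 32 + 5Q → Q* = 1.3333, P* = 38.6667.
With the tax, the buyer price exceeds the seller price by 5.5: (48 − 7Q) − (32 + 5Q) = 5.5 → Q' = 0.875.
ΔQ = 1.3333 − 0.875 = 0.4583; the wedge equals the tax, 5.5.
The triangle = ½ × 0.4583 × 5.5 = $1.26.

$1.26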